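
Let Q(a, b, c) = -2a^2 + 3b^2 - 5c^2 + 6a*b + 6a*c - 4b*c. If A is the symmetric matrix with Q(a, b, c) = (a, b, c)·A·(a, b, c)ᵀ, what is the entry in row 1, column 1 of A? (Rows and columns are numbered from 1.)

The coefficient of a^2 in Q is -2, and that is exactly A[1,1].

-2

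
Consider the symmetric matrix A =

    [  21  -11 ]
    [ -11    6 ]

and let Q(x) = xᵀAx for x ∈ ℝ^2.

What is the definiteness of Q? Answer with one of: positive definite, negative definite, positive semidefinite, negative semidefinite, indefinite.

positive definite

Leading principal minors: Δ_1 = 21, Δ_2 = 5.
All leading principal minors are positive, so by Sylvester's criterion Q is positive definite.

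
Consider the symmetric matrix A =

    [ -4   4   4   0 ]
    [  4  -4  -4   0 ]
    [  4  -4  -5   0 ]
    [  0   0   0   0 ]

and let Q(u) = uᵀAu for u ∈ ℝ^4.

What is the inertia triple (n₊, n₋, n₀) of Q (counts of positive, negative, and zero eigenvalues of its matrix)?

(0, 2, 2)

Symmetric row and column elimination reduces A to a congruent diagonal form with pivots -4, 0, -1, 0.
That gives 2 negative, 2 zero pivots.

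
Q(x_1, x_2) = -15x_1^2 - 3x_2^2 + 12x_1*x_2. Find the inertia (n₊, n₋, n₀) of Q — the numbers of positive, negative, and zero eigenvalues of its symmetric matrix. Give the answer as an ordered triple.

(0, 2, 0)

The symmetric matrix is A = [[-15, 6], [6, -3]].
An LDLᵀ factorisation of A has diagonal entries -15, -3/5.
So there are 2 negative pivots.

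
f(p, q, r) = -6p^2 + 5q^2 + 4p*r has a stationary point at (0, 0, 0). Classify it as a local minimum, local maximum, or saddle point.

The Hessian at the origin is H = [[-12, 0, 4], [0, 10, 0], [4, 0, 0]].
Row-reducing H symmetrically gives the diagonal entries -12, 10, 4/3.
Counting signs: 2 positive, 1 negative.
H is indefinite, so the origin is a saddle point.

saddle point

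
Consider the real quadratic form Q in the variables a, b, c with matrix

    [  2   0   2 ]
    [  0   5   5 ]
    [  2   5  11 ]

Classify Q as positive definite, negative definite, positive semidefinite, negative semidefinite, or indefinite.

Applying the same elementary operations to the rows and columns of A produces a congruent diagonal matrix with entries 2, 5, 4.
So there are 3 positive pivots.
Hence Q is positive definite.

positive definite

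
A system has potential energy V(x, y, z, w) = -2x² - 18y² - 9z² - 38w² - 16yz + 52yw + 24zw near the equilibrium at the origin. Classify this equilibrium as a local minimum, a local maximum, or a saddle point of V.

local maximum

The Hessian at the origin is H = [[-4, 0, 0, 0], [0, -36, -16, 52], [0, -16, -18, 24], [0, 52, 24, -76]].
Symmetric row and column elimination reduces H to a congruent diagonal form with pivots -4, -36, -98/9, -40/49.
That gives 4 negative pivots.
H is negative definite, so the origin is a strict local maximum.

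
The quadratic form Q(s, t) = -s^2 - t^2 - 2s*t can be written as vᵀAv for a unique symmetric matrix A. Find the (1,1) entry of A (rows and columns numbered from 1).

-1

The coefficient of s^2 in Q is -1, and that is exactly A[1,1].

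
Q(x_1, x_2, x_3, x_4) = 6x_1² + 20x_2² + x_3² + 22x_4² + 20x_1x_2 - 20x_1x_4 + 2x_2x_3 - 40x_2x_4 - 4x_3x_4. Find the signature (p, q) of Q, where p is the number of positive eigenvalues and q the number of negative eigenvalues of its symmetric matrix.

Write A = [[6, 10, 0, -10], [10, 20, 1, -20], [0, 1, 1, -2], [-10, -20, -2, 22]].
Row-reducing A symmetrically gives the diagonal entries 6, 10/3, 7/10, 4/7.
Counting signs: 4 positive.

(4, 0)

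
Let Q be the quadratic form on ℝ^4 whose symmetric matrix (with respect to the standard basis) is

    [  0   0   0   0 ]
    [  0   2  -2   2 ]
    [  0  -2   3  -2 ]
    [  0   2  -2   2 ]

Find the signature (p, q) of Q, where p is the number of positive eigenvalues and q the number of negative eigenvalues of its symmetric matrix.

Applying the same elementary operations to the rows and columns of A produces a congruent diagonal matrix with entries 0, 2, 1, 0.
That gives 2 positive, 2 zero pivots.

(2, 0)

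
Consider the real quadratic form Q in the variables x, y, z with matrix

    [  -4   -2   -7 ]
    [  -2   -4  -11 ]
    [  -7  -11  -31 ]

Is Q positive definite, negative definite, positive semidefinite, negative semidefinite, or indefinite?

Applying the same elementary operations to the rows and columns of A produces a congruent diagonal matrix with entries -4, -3, 0.
Counting signs: 2 negative, 1 zero.
Hence Q is negative semidefinite.

negative semidefinite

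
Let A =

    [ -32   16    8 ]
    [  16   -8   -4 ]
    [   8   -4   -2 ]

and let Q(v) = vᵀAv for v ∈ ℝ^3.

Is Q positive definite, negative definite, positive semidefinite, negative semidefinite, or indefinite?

Congruent diagonalization of A (simultaneous row and column reduction) yields pivots -32, 0, 0.
Counting signs: 1 negative, 2 zero.
Hence Q is negative semidefinite.

negative semidefinite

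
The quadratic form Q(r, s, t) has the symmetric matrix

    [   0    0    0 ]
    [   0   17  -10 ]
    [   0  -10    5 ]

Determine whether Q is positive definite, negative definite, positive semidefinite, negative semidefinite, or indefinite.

Applying the same elementary operations to the rows and columns of A produces a congruent diagonal matrix with entries 0, 17, -15/17.
That gives 1 positive, 1 negative, 1 zero pivots.
Hence Q is indefinite.

indefinite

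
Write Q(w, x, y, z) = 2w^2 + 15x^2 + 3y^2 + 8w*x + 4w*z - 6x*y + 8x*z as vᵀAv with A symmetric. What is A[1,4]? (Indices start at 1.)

The coefficient of w·z in Q is 4. For a symmetric A this equals A[1,4] + A[4,1] = 2·A[1,4].
So A[1,4] = 4/2 = 2.

2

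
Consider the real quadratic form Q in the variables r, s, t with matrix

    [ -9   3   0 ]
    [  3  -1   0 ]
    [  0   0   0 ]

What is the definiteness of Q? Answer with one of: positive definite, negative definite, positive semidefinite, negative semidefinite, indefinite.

Row-reducing A symmetrically gives the diagonal entries -9, 0, 0.
So there are 1 negative, 2 zero pivots.
Hence Q is negative semidefinite.

negative semidefinite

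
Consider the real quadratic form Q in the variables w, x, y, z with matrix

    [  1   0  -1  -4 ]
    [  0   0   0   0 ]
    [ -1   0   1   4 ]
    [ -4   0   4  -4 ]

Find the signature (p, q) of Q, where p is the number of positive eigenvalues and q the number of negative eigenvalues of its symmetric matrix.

Applying the same elementary operations to the rows and columns of A produces a congruent diagonal matrix with entries 1, 0, 0, -20.
So there are 1 positive, 1 negative, 2 zero pivots.

(1, 1)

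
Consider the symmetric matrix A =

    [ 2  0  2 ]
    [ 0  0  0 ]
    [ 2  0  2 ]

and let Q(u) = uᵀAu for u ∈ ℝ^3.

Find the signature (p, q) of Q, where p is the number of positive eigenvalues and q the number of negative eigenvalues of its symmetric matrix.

(1, 0)

Symmetric row and column elimination reduces A to a congruent diagonal form with pivots 2, 0, 0.
So there are 1 positive, 2 zero pivots.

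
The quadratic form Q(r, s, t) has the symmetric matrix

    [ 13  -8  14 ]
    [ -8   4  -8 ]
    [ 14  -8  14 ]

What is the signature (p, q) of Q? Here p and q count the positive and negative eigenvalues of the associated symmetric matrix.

An LDLᵀ factorisation of A has diagonal entries 13, -12/13, -2/3.
That gives 1 positive, 2 negative pivots.

(1, 2)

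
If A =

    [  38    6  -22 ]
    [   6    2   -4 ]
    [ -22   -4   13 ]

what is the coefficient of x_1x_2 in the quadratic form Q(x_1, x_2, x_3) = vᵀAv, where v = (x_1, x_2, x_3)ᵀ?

12

The coefficient of x_1x_2 is A[1,2] + A[2,1] = 2·6 = 12.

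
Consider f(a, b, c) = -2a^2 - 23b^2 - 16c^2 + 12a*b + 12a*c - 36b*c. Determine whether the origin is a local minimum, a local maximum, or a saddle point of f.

The Hessian at the origin is H = [[-4, 12, 12], [12, -46, -36], [12, -36, -32]].
An LDLᵀ factorisation of H has diagonal entries -4, -10, 4.
Counting signs: 1 positive, 2 negative.
H is indefinite, so the origin is a saddle point.

saddle point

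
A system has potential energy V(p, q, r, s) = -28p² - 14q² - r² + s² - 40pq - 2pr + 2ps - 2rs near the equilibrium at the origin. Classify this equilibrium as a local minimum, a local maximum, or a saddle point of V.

saddle point

The Hessian at the origin is H = [[-56, -40, -2, 2], [-40, -28, 0, 0], [-2, 0, -2, -2], [2, 0, -2, 2]].
Congruent diagonalization of H (simultaneous row and column reduction) yields pivots -56, 4/7, -11/2, -12/11.
Counting signs: 1 positive, 3 negative.
H is indefinite, so the origin is a saddle point.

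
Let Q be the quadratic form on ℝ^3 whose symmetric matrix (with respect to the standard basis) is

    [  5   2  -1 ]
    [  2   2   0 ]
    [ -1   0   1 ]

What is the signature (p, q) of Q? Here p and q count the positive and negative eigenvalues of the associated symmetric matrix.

An LDLᵀ factorisation of A has diagonal entries 5, 6/5, 2/3.
Counting signs: 3 positive.

(3, 0)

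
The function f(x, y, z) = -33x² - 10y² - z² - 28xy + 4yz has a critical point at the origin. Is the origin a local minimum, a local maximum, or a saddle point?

local maximum

The Hessian at the origin is H = [[-66, -28, 0], [-28, -20, 4], [0, 4, -2]].
Congruent diagonalization of H (simultaneous row and column reduction) yields pivots -66, -268/33, -2/67.
Counting signs: 3 negative.
H is negative definite, so the origin is a strict local maximum.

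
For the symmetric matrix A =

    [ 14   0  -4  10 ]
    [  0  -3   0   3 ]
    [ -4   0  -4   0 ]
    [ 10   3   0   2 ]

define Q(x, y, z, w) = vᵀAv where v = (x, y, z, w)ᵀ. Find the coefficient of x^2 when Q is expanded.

The coefficient of x^2 is the diagonal entry A[1,1] = 14.

14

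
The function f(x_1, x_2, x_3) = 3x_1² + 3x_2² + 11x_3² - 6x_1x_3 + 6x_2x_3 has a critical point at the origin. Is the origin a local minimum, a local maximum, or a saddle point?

local minimum

The Hessian at the origin is H = [[6, 0, -6], [0, 6, 6], [-6, 6, 22]].
Symmetric row and column elimination reduces H to a congruent diagonal form with pivots 6, 6, 10.
That gives 3 positive pivots.
H is positive definite, so the origin is a strict local minimum.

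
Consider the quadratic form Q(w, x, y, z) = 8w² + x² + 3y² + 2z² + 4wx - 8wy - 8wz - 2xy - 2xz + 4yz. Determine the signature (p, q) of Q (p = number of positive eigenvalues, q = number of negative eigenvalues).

The associated matrix is A = [[8, 2, -4, -4], [2, 1, -1, -1], [-4, -1, 3, 2], [-4, -1, 2, 2]].
Congruent diagonalization of A (simultaneous row and column reduction) yields pivots 8, 1/2, 1, 0.
So there are 3 positive, 1 zero pivots.

(3, 0)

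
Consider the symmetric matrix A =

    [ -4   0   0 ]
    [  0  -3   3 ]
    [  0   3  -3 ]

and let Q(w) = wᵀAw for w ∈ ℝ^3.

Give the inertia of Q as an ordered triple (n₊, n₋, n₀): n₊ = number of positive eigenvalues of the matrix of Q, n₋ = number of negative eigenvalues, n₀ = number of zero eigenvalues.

(0, 2, 1)

Congruent diagonalization of A (simultaneous row and column reduction) yields pivots -4, -3, 0.
That gives 2 negative, 1 zero pivots.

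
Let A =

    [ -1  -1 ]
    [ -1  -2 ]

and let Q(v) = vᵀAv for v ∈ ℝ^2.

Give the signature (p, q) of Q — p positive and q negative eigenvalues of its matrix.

Symmetric row and column elimination reduces A to a congruent diagonal form with pivots -1, -1.
That gives 2 negative pivots.

(0, 2)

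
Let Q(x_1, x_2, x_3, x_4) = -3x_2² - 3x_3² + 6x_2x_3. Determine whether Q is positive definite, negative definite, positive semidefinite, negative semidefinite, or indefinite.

The associated matrix is A = [[0, 0, 0, 0], [0, -3, 3, 0], [0, 3, -3, 0], [0, 0, 0, 0]].
Applying the same elementary operations to the rows and columns of A produces a congruent diagonal matrix with entries 0, -3, 0, 0.
Counting signs: 1 negative, 3 zero.
Hence Q is negative semidefinite.

negative semidefinite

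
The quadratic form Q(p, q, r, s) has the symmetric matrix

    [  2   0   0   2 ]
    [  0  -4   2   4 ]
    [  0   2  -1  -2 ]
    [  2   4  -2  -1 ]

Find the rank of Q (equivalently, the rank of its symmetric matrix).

3

Congruent diagonalization of A (simultaneous row and column reduction) yields pivots 2, -4, 0, 1.
So there are 2 positive, 1 negative, 1 zero pivots.
The rank is the number of nonzero pivots: 3.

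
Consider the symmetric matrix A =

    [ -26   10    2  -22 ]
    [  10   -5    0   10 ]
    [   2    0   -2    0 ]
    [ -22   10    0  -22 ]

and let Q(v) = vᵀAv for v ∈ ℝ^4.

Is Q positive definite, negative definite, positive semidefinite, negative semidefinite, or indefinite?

negative definite

Leading principal minors: Δ_1 = -26, Δ_2 = 30, Δ_3 = -40, Δ_4 = 40.
The signs alternate starting with Δ_1 < 0, so by Sylvester's criterion Q is negative definite.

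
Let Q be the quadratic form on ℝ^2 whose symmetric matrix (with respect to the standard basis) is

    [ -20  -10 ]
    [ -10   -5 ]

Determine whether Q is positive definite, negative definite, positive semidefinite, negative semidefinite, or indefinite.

negative semidefinite

For the 2×2 matrix [[-20, -10], [-10, -5]]: det = -20·-5 − (-10)² = 0, trace = -25.
det = 0 so one eigenvalue is zero; the form is semidefinite with the sign of the trace.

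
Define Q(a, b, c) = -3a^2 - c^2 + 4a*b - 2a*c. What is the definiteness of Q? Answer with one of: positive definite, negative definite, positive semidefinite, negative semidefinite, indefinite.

indefinite

The associated matrix is A = [[-3, 2, -1], [2, 0, 0], [-1, 0, -1]].
An LDLᵀ factorisation of A has diagonal entries -3, 4/3, -1.
Counting signs: 1 positive, 2 negative.
Hence Q is indefinite.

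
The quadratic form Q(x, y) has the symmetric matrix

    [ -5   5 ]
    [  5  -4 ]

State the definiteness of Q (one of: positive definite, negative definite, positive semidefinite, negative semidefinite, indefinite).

For the 2×2 matrix [[-5, 5], [5, -4]]: det = -5·-4 − (5)² = -5, trace = -9.
det < 0 so the eigenvalues have opposite signs; the form is indefinite.

indefinite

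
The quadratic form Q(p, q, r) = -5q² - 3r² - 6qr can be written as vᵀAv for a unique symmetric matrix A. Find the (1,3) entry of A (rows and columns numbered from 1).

0

The coefficient of p·r in Q is 0. For a symmetric A this equals A[1,3] + A[3,1] = 2·A[1,3].
So A[1,3] = 0/2 = 0.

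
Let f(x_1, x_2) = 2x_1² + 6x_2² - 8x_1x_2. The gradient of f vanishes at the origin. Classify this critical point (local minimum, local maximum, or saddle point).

saddle point

The Hessian at the origin is H = [[4, -8], [-8, 12]].
det H = 4·12 − (-8)² = -16 < 0, so H is indefinite.
Therefore the origin is a saddle point.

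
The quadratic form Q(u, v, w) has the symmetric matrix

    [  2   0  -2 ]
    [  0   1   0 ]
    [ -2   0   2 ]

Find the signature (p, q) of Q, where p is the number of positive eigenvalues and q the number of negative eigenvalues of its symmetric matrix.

(2, 0)

Congruent diagonalization of A (simultaneous row and column reduction) yields pivots 2, 1, 0.
That gives 2 positive, 1 zero pivots.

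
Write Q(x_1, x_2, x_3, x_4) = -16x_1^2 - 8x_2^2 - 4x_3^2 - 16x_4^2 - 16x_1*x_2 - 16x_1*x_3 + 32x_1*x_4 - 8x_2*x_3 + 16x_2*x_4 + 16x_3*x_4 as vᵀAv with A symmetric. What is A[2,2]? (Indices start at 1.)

The coefficient of x_2^2 in Q is -8, and that is exactly A[2,2].

-8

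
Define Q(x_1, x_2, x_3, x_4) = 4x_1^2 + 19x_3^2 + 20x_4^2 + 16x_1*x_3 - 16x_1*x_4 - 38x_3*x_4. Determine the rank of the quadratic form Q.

3

Write A = [[4, 0, 8, -8], [0, 0, 0, 0], [8, 0, 19, -19], [-8, 0, -19, 20]].
Applying the same elementary operations to the rows and columns of A produces a congruent diagonal matrix with entries 4, 0, 3, 1.
Counting signs: 3 positive, 1 zero.
The rank is the number of nonzero pivots: 3.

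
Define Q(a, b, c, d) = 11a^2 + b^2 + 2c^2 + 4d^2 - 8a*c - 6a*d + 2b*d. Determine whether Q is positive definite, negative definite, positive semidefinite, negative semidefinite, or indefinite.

The symmetric matrix is A = [[11, 0, -4, -3], [0, 1, 0, 1], [-4, 0, 2, 0], [-3, 1, 0, 4]].
Row-reducing A symmetrically gives the diagonal entries 11, 1, 6/11, 0.
That gives 3 positive, 1 zero pivots.
Hence Q is positive semidefinite.

positive semidefinite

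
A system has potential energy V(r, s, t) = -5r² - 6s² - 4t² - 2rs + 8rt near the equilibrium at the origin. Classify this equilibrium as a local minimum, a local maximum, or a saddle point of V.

local maximum

The Hessian at the origin is H = [[-10, -2, 8], [-2, -12, 0], [8, 0, -8]].
Congruent diagonalization of H (simultaneous row and column reduction) yields pivots -10, -58/5, -40/29.
So there are 3 negative pivots.
H is negative definite, so the origin is a strict local maximum.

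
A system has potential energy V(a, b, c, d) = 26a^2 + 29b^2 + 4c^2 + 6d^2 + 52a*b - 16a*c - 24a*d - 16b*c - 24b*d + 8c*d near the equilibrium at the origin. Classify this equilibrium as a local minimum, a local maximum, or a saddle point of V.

The Hessian at the origin is H = [[52, 52, -16, -24], [52, 58, -16, -24], [-16, -16, 8, 8], [-24, -24, 8, 12]].
An LDLᵀ factorisation of H has diagonal entries 52, 6, 40/13, 4/5.
So there are 4 positive pivots.
H is positive definite, so the origin is a strict local minimum.

local minimum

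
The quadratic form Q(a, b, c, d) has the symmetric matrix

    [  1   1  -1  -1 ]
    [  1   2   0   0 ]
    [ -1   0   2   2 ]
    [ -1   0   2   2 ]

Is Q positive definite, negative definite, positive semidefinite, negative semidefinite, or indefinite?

Congruent diagonalization of A (simultaneous row and column reduction) yields pivots 1, 1, 0, 0.
So there are 2 positive, 2 zero pivots.
Hence Q is positive semidefinite.

positive semidefinite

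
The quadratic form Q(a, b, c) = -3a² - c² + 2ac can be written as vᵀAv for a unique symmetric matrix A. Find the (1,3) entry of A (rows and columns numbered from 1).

1

The coefficient of a·c in Q is 2. For a symmetric A this equals A[1,3] + A[3,1] = 2·A[1,3].
So A[1,3] = 2/2 = 1.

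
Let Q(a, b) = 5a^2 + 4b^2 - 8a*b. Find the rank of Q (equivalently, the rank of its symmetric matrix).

Write A = [[5, -4], [-4, 4]].
An LDLᵀ factorisation of A has diagonal entries 5, 4/5.
That gives 2 positive pivots.
The rank is the number of nonzero pivots: 2.

2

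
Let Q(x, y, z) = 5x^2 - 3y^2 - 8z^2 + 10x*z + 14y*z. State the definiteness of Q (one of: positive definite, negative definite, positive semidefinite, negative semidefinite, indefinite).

The symmetric matrix is A = [[5, 0, 5], [0, -3, 7], [5, 7, -8]].
Applying the same elementary operations to the rows and columns of A produces a congruent diagonal matrix with entries 5, -3, 10/3.
Counting signs: 2 positive, 1 negative.
Hence Q is indefinite.

indefinite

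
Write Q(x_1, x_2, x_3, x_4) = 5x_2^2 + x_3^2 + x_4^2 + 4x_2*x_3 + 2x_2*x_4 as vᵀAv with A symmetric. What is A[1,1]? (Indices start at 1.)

0

The coefficient of x_1^2 in Q is 0, and that is exactly A[1,1].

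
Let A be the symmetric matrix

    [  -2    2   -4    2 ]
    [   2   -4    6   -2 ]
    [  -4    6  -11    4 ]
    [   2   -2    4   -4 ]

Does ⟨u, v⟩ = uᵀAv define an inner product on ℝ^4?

no

Row-reducing A symmetrically gives the diagonal entries -2, -2, -1, -2.
That gives 4 negative pivots.
Hence Q is negative definite.
⟨·,·⟩ is an inner product exactly when A is positive definite.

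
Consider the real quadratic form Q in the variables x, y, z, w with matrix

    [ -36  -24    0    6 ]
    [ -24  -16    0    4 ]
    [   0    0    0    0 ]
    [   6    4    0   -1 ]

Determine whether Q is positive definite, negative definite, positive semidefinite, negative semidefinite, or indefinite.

Applying the same elementary operations to the rows and columns of A produces a congruent diagonal matrix with entries -36, 0, 0, 0.
Counting signs: 1 negative, 3 zero.
Hence Q is negative semidefinite.

negative semidefinite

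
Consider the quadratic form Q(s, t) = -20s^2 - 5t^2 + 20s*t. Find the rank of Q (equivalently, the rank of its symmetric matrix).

The associated matrix is A = [[-20, 10], [10, -5]].
Congruent diagonalization of A (simultaneous row and column reduction) yields pivots -20, 0.
Counting signs: 1 negative, 1 zero.
The rank is the number of nonzero pivots: 1.

1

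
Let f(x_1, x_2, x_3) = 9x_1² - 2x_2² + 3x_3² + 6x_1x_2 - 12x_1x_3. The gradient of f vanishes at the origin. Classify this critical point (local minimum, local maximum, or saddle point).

saddle point

The Hessian at the origin is H = [[18, 6, -12], [6, -4, 0], [-12, 0, 6]].
An LDLᵀ factorisation of H has diagonal entries 18, -6, 2/3.
So there are 2 positive, 1 negative pivots.
H is indefinite, so the origin is a saddle point.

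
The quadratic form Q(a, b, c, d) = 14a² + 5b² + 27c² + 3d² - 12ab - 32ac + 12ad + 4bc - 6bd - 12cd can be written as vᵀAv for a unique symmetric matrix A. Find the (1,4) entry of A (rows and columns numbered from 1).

6

The coefficient of a·d in Q is 12. For a symmetric A this equals A[1,4] + A[4,1] = 2·A[1,4].
So A[1,4] = 12/2 = 6.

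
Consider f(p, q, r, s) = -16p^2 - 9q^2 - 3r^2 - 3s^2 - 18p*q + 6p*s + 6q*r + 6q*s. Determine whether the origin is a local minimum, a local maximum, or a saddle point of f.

The Hessian at the origin is H = [[-32, -18, 0, 6], [-18, -18, 6, 6], [0, 6, -6, 0], [6, 6, 0, -6]].
Row-reducing H symmetrically gives the diagonal entries -32, -63/8, -10/7, -6/5.
Counting signs: 4 negative.
H is negative definite, so the origin is a strict local maximum.

local maximum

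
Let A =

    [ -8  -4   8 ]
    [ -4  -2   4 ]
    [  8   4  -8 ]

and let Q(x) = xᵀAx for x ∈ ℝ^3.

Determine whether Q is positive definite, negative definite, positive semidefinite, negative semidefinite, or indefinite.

negative semidefinite

Row-reducing A symmetrically gives the diagonal entries -8, 0, 0.
So there are 1 negative, 2 zero pivots.
Hence Q is negative semidefinite.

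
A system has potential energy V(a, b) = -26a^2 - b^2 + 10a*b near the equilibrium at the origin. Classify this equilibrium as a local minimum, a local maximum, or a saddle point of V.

local maximum

The Hessian at the origin is H = [[-52, 10], [10, -2]].
det H = -52·-2 − (10)² = 4 > 0 and H[1,1] = -52 < 0, so H is negative definite.
Therefore the origin is a local maximum.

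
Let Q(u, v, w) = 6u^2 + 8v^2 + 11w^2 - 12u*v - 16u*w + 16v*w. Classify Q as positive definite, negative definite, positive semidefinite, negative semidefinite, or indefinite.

positive definite

The symmetric matrix of Q is A = [[6, -6, -8], [-6, 8, 8], [-8, 8, 11]].
Leading principal minors: Δ_1 = 6, Δ_2 = 12, Δ_3 = 4.
All leading principal minors are positive, so by Sylvester's criterion Q is positive definite.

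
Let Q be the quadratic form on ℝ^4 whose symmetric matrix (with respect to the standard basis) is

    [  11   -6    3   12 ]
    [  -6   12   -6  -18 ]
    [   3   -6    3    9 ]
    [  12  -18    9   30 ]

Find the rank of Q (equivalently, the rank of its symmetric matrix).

Row-reducing A symmetrically gives the diagonal entries 11, 96/11, 0, 15/8.
Counting signs: 3 positive, 1 zero.
The rank is the number of nonzero pivots: 3.

3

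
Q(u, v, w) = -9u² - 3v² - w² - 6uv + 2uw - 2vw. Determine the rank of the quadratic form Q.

Write A = [[-9, -3, 1], [-3, -3, -1], [1, -1, -1]].
Congruent diagonalization of A (simultaneous row and column reduction) yields pivots -9, -2, 0.
Counting signs: 2 negative, 1 zero.
The rank is the number of nonzero pivots: 2.

2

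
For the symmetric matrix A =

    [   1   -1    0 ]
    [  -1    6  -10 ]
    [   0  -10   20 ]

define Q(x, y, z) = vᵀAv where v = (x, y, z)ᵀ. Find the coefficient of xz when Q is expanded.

The coefficient of xz is A[1,3] + A[3,1] = 2·0 = 0.

0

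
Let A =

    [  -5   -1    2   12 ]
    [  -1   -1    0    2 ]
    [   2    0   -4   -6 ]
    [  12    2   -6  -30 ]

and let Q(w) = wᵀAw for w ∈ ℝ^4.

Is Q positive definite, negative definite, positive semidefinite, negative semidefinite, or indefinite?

Congruent diagonalization of A (simultaneous row and column reduction) yields pivots -5, -4/5, -3, -2/3.
So there are 4 negative pivots.
Hence Q is negative definite.

negative definite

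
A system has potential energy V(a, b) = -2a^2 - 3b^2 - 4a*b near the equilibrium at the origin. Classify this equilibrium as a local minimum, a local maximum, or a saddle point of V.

The Hessian at the origin is H = [[-4, -4], [-4, -6]].
det H = -4·-6 − (-4)² = 8 > 0 and H[1,1] = -4 < 0, so H is negative definite.
Therefore the origin is a local maximum.

local maximum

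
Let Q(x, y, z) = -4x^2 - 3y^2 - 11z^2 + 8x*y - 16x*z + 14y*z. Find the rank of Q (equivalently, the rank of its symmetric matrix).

3

The associated matrix is A = [[-4, 4, -8], [4, -3, 7], [-8, 7, -11]].
Applying the same elementary operations to the rows and columns of A produces a congruent diagonal matrix with entries -4, 1, 4.
Counting signs: 2 positive, 1 negative.
The rank is the number of nonzero pivots: 3.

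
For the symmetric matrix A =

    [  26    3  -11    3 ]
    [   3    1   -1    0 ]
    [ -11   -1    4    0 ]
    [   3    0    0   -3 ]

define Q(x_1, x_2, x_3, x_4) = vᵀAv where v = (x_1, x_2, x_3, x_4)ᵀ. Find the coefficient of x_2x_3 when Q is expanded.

The coefficient of x_2x_3 is A[2,3] + A[3,2] = 2·(-1) = -2.

-2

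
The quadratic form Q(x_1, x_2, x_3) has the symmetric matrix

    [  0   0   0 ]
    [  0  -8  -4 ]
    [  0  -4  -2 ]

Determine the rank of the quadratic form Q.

1

Congruent diagonalization of A (simultaneous row and column reduction) yields pivots 0, -8, 0.
Counting signs: 1 negative, 2 zero.
The rank is the number of nonzero pivots: 1.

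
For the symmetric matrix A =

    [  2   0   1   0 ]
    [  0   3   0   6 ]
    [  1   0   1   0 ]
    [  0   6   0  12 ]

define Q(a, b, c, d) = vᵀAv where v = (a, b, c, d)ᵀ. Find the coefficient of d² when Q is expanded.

12

The coefficient of d² is the diagonal entry A[4,4] = 12.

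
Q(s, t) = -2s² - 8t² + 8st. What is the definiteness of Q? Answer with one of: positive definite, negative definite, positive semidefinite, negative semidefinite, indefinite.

The symmetric matrix of Q is [[-2, 4], [4, -8]].
For the 2×2 matrix [[-2, 4], [4, -8]]: det = -2·-8 − (4)² = 0, trace = -10.
det = 0 so one eigenvalue is zero; the form is semidefinite with the sign of the trace.

negative semidefinite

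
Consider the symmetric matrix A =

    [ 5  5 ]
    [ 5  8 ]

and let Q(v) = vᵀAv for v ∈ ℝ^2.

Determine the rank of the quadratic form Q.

Congruent diagonalization of A (simultaneous row and column reduction) yields pivots 5, 3.
Counting signs: 2 positive.
The rank is the number of nonzero pivots: 2.

2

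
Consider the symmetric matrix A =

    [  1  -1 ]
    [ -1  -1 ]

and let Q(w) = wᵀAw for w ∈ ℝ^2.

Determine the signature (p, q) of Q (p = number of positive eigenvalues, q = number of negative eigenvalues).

(1, 1)

Row-reducing A symmetrically gives the diagonal entries 1, -2.
That gives 1 positive, 1 negative pivots.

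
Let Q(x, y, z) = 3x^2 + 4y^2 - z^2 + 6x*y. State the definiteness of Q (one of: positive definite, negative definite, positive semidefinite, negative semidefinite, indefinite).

The symmetric matrix is A = [[3, 3, 0], [3, 4, 0], [0, 0, -1]].
Applying the same elementary operations to the rows and columns of A produces a congruent diagonal matrix with entries 3, 1, -1.
That gives 2 positive, 1 negative pivots.
Hence Q is indefinite.

indefinite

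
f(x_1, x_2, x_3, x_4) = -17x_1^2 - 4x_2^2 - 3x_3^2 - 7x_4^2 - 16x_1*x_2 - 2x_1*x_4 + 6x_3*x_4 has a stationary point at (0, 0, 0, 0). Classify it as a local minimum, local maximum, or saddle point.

local maximum

The Hessian at the origin is H = [[-34, -16, 0, -2], [-16, -8, 0, 0], [0, 0, -6, 6], [-2, 0, 6, -14]].
Congruent diagonalization of H (simultaneous row and column reduction) yields pivots -34, -8/17, -6, -6.
That gives 4 negative pivots.
H is negative definite, so the origin is a strict local maximum.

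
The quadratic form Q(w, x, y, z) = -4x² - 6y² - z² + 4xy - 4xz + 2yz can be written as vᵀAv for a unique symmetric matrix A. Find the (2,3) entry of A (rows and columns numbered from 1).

The coefficient of x·y in Q is 4. For a symmetric A this equals A[2,3] + A[3,2] = 2·A[2,3].
So A[2,3] = 4/2 = 2.

2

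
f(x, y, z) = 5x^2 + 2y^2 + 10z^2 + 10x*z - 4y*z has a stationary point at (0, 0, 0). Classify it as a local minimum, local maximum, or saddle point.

local minimum

The Hessian at the origin is H = [[10, 0, 10], [0, 4, -4], [10, -4, 20]].
Symmetric row and column elimination reduces H to a congruent diagonal form with pivots 10, 4, 6.
Counting signs: 3 positive.
H is positive definite, so the origin is a strict local minimum.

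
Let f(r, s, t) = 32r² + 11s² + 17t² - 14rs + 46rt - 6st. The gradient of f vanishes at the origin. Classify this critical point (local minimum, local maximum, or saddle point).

local minimum

The Hessian at the origin is H = [[64, -14, 46], [-14, 22, -6], [46, -6, 34]].
Congruent diagonalization of H (simultaneous row and column reduction) yields pivots 64, 303/16, 20/303.
Counting signs: 3 positive.
H is positive definite, so the origin is a strict local minimum.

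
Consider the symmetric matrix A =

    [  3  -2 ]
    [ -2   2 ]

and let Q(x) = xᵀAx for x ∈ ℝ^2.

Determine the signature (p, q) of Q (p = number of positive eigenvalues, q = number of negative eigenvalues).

Symmetric row and column elimination reduces A to a congruent diagonal form with pivots 3, 2/3.
So there are 2 positive pivots.

(2, 0)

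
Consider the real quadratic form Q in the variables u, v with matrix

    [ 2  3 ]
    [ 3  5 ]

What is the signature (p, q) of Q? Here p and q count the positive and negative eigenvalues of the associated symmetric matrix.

(2, 0)

Row-reducing A symmetrically gives the diagonal entries 2, 1/2.
Counting signs: 2 positive.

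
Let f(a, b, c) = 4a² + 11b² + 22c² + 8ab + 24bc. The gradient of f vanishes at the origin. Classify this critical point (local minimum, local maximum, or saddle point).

The Hessian at the origin is H = [[8, 8, 0], [8, 22, 24], [0, 24, 44]].
Congruent diagonalization of H (simultaneous row and column reduction) yields pivots 8, 14, 20/7.
That gives 3 positive pivots.
H is positive definite, so the origin is a strict local minimum.

local minimum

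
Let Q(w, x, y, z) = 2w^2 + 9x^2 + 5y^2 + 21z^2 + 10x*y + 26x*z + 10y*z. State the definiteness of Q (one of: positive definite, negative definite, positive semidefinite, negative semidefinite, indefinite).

positive semidefinite

The associated matrix is A = [[2, 0, 0, 0], [0, 9, 5, 13], [0, 5, 5, 5], [0, 13, 5, 21]].
Row-reducing A symmetrically gives the diagonal entries 2, 9, 20/9, 0.
That gives 3 positive, 1 zero pivots.
Hence Q is positive semidefinite.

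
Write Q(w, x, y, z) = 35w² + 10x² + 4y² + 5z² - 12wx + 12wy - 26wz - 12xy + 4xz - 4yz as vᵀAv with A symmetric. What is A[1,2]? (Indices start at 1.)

-6

The coefficient of w·x in Q is -12. For a symmetric A this equals A[1,2] + A[2,1] = 2·A[1,2].
So A[1,2] = -12/2 = -6.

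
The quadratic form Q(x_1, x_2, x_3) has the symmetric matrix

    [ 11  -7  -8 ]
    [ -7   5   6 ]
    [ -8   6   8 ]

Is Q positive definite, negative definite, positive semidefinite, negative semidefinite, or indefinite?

positive definite

Leading principal minors: Δ_1 = 11, Δ_2 = 6, Δ_3 = 4.
All leading principal minors are positive, so by Sylvester's criterion Q is positive definite.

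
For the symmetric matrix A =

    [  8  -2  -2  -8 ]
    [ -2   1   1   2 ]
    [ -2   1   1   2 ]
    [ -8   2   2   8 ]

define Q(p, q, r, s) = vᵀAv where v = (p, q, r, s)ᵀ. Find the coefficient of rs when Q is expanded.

4

The coefficient of rs is A[3,4] + A[4,3] = 2·2 = 4.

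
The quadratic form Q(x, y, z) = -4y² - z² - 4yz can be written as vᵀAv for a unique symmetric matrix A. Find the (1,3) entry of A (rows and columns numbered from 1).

0

The coefficient of x·z in Q is 0. For a symmetric A this equals A[1,3] + A[3,1] = 2·A[1,3].
So A[1,3] = 0/2 = 0.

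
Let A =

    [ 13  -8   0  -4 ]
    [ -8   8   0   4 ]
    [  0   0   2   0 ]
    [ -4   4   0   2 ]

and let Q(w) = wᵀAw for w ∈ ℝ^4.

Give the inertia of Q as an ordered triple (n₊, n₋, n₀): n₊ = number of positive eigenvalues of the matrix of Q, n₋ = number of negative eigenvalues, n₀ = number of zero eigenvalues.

(3, 0, 1)

Symmetric row and column elimination reduces A to a congruent diagonal form with pivots 13, 40/13, 2, 0.
So there are 3 positive, 1 zero pivots.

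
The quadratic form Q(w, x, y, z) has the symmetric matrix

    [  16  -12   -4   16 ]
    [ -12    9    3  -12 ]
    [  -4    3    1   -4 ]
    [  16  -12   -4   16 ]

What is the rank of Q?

Applying the same elementary operations to the rows and columns of A produces a congruent diagonal matrix with entries 16, 0, 0, 0.
That gives 1 positive, 3 zero pivots.
The rank is the number of nonzero pivots: 1.

1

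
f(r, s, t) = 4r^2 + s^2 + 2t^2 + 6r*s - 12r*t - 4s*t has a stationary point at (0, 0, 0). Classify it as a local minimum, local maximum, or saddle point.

saddle point

The Hessian at the origin is H = [[8, 6, -12], [6, 2, -4], [-12, -4, 4]].
Row-reducing H symmetrically gives the diagonal entries 8, -5/2, -4.
So there are 1 positive, 2 negative pivots.
H is indefinite, so the origin is a saddle point.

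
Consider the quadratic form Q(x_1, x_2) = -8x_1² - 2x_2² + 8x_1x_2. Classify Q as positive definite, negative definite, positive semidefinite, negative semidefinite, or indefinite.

The symmetric matrix is A = [[-8, 4], [4, -2]].
Applying the same elementary operations to the rows and columns of A produces a congruent diagonal matrix with entries -8, 0.
Counting signs: 1 negative, 1 zero.
Hence Q is negative semidefinite.

negative semidefinite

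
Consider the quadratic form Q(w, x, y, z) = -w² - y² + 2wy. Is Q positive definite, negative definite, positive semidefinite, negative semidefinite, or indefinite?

The symmetric matrix is A = [[-1, 0, 1, 0], [0, 0, 0, 0], [1, 0, -1, 0], [0, 0, 0, 0]].
Applying the same elementary operations to the rows and columns of A produces a congruent diagonal matrix with entries -1, 0, 0, 0.
Counting signs: 1 negative, 3 zero.
Hence Q is negative semidefinite.

negative semidefinite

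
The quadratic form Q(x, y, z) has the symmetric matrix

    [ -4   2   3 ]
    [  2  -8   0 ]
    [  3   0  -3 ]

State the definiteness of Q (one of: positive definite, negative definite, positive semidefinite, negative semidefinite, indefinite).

negative definite

Leading principal minors: Δ_1 = -4, Δ_2 = 28, Δ_3 = -12.
The signs alternate starting with Δ_1 < 0, so by Sylvester's criterion Q is negative definite.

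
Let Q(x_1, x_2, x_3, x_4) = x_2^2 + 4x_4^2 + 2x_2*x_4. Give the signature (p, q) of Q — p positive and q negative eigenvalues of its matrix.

The symmetric matrix is A = [[0, 0, 0, 0], [0, 1, 0, 1], [0, 0, 0, 0], [0, 1, 0, 4]].
Applying the same elementary operations to the rows and columns of A produces a congruent diagonal matrix with entries 0, 1, 0, 3.
Counting signs: 2 positive, 2 zero.

(2, 0)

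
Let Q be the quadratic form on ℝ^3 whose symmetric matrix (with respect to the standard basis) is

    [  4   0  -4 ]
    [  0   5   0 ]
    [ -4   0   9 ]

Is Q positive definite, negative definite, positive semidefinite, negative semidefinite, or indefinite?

positive definite

Leading principal minors: Δ_1 = 4, Δ_2 = 20, Δ_3 = 100.
All leading principal minors are positive, so by Sylvester's criterion Q is positive definite.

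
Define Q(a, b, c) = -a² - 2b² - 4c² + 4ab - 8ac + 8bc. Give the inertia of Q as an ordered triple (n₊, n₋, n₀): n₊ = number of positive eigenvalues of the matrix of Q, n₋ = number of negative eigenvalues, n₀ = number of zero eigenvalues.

The associated matrix is A = [[-1, 2, -4], [2, -2, 4], [-4, 4, -4]].
An LDLᵀ factorisation of A has diagonal entries -1, 2, 4.
Counting signs: 2 positive, 1 negative.

(2, 1, 0)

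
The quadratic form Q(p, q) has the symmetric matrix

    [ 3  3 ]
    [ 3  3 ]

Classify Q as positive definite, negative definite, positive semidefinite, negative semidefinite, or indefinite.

positive semidefinite

For the 2×2 matrix [[3, 3], [3, 3]]: det = 3·3 − (3)² = 0, trace = 6.
det = 0 so one eigenvalue is zero; the form is semidefinite with the sign of the trace.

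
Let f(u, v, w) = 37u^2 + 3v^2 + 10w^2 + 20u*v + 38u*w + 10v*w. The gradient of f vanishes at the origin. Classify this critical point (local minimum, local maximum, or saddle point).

The Hessian at the origin is H = [[74, 20, 38], [20, 6, 10], [38, 10, 20]].
Symmetric row and column elimination reduces H to a congruent diagonal form with pivots 74, 22/37, 4/11.
Counting signs: 3 positive.
H is positive definite, so the origin is a strict local minimum.

local minimum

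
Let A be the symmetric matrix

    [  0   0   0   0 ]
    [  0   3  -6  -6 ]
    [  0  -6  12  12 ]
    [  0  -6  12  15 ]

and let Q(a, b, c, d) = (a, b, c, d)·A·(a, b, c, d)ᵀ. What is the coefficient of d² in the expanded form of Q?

15

The coefficient of d² is the diagonal entry A[4,4] = 15.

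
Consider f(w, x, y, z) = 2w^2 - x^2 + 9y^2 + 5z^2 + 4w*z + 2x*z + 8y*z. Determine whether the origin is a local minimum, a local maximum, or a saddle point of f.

saddle point

The Hessian at the origin is H = [[4, 0, 0, 4], [0, -2, 0, 2], [0, 0, 18, 8], [4, 2, 8, 10]].
Congruent diagonalization of H (simultaneous row and column reduction) yields pivots 4, -2, 18, 40/9.
Counting signs: 3 positive, 1 negative.
H is indefinite, so the origin is a saddle point.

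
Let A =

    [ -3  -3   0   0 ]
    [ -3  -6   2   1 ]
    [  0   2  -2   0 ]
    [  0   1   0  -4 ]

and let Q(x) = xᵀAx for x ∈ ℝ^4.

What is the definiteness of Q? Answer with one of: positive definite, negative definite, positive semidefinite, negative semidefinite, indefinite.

negative definite

An LDLᵀ factorisation of A has diagonal entries -3, -3, -2/3, -3.
So there are 4 negative pivots.
Hence Q is negative definite.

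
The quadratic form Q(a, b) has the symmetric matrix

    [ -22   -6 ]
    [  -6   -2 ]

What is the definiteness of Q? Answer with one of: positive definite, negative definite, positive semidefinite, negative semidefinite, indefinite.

For the 2×2 matrix [[-22, -6], [-6, -2]]: det = -22·-2 − (-6)² = 8, trace = -24.
det > 0 so both eigenvalues share the sign of the trace; trace = -24 < 0 ⇒ both negative.

negative definite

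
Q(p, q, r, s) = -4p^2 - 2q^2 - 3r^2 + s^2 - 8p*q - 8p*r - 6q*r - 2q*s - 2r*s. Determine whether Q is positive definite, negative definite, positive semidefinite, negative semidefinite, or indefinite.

indefinite

The symmetric matrix is A = [[-4, -4, -4, 0], [-4, -2, -3, -1], [-4, -3, -3, -1], [0, -1, -1, 1]].
Symmetric row and column elimination reduces A to a congruent diagonal form with pivots -4, 2, 1/2, 0.
That gives 2 positive, 1 negative, 1 zero pivots.
Hence Q is indefinite.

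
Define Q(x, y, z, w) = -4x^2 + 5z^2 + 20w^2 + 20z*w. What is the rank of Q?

The symmetric matrix is A = [[-4, 0, 0, 0], [0, 0, 0, 0], [0, 0, 5, 10], [0, 0, 10, 20]].
Congruent diagonalization of A (simultaneous row and column reduction) yields pivots -4, 0, 5, 0.
So there are 1 positive, 1 negative, 2 zero pivots.
The rank is the number of nonzero pivots: 2.

2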